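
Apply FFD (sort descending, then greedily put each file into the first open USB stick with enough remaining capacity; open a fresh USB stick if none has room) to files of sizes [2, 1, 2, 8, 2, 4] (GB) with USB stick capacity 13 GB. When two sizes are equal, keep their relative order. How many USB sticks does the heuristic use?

2

Sorted descending: 8, 4, 2, 2, 2, 1.
  8 → USB stick 1 (new)  [load 8/13]
  4 → USB stick 1  [load 12/13]
  2 → USB stick 2 (new)  [load 2/13]
  2 → USB stick 2  [load 4/13]
  2 → USB stick 2  [load 6/13]
  1 → USB stick 1  [load 13/13]
2 USB sticks opened.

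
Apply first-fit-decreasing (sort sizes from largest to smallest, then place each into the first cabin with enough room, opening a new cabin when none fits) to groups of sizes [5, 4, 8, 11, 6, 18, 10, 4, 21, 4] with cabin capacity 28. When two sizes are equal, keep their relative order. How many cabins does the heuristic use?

Sorted descending: 21, 18, 11, 10, 8, 6, 5, 4, 4, 4.
  21 → cabin 1 (new)  [load 21/28]
  18 → cabin 2 (new)  [load 18/28]
  11 → cabin 3 (new)  [load 11/28]
  10 → cabin 2  [load 28/28]
  8 → cabin 3  [load 19/28]
  6 → cabin 1  [load 27/28]
  5 → cabin 3  [load 24/28]
  4 → cabin 3  [load 28/28]
  4 → cabin 4 (new)  [load 4/28]
  4 → cabin 4  [load 8/28]
4 cabins opened.

4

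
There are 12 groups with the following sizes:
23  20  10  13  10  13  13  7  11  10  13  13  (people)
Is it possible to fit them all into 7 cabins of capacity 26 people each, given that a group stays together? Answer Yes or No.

Yes

A valid assignment using 7 cabins:
  cabin 1: 23 = 23
  cabin 2: 20 = 20
  cabin 3: 13 + 13 = 26
  cabin 4: 13 + 13 = 26
  cabin 5: 13 + 11 = 24
  cabin 6: 10 + 10 = 20
  cabin 7: 10 + 7 = 17
Every load is within 26 people, so 7 cabins suffice.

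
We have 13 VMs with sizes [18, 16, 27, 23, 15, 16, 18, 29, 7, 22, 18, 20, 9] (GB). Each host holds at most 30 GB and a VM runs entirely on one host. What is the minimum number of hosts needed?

Total = 29 + 27 + 23 + 22 + 20 + 18 + 18 + 18 + 16 + 16 + 15 + 9 + 7 = 238 GB.
Lower bound: ⌈238/30⌉ = 8 hosts.
Also, 10 VMs each exceed 15 GB, and no two of those can share a host, so at least 10 hosts are needed.
A packing using 11 hosts:
  host 1: 29 = 29
  host 2: 27 = 27
  host 3: 23 + 7 = 30
  host 4: 22 = 22
  host 5: 20 + 9 = 29
  host 6: 18 = 18
  host 7: 18 = 18
  host 8: 18 = 18
  host 9: 16 = 16
  host 10: 16 = 16
  host 11: 15 = 15
No arrangement into 10 hosts stays within capacity, so 11 is optimal.

11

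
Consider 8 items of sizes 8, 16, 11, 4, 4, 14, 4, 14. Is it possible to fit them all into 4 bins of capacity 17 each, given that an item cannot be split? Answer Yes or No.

Total = 75; ⌈75/17⌉ = 5.
At least 5 bins are required, but only 4 are allowed.

No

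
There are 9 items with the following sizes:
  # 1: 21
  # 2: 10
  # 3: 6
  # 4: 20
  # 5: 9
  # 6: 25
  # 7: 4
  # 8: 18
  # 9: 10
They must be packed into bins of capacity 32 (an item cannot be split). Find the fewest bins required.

Total = 25 + 21 + 20 + 18 + 10 + 10 + 9 + 6 + 4 = 123.
Lower bound: ⌈123/32⌉ = 4 bins.
A packing using 4 bins:
  bin 1: 25 + 6 = 31
  bin 2: 21 + 10 = 31
  bin 3: 20 + 10 = 30
  bin 4: 18 + 9 + 4 = 31
This matches the lower bound, so 4 is optimal.

4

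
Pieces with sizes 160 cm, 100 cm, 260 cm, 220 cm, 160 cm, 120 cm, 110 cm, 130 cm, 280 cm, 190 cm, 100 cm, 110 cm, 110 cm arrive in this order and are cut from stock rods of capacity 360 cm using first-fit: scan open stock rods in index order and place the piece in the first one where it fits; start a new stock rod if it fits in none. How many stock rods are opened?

7

  160 → stock rod 1 (new)  [load 160/360]
  100 → stock rod 1  [load 260/360]
  260 → stock rod 2 (new)  [load 260/360]
  220 → stock rod 3 (new)  [load 220/360]
  160 → stock rod 4 (new)  [load 160/360]
  120 → stock rod 3  [load 340/360]
  110 → stock rod 4  [load 270/360]
  130 → stock rod 5 (new)  [load 130/360]
  280 → stock rod 6 (new)  [load 280/360]
  190 → stock rod 5  [load 320/360]
  100 → stock rod 1  [load 360/360]
  110 → stock rod 7 (new)  [load 110/360]
  110 → stock rod 7  [load 220/360]
7 stock rods opened.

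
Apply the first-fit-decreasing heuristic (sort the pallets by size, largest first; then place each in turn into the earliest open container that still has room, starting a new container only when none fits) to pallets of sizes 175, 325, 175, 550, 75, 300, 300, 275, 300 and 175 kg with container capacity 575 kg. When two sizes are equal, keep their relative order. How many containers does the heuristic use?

5

Sorted descending: 550, 325, 300, 300, 300, 275, 175, 175, 175, 75.
  550 → container 1 (new)  [load 550/575]
  325 → container 2 (new)  [load 325/575]
  300 → container 3 (new)  [load 300/575]
  300 → container 4 (new)  [load 300/575]
  300 → container 5 (new)  [load 300/575]
  275 → container 3  [load 575/575]
  175 → container 2  [load 500/575]
  175 → container 4  [load 475/575]
  175 → container 5  [load 475/575]
  75 → container 2  [load 575/575]
5 containers opened.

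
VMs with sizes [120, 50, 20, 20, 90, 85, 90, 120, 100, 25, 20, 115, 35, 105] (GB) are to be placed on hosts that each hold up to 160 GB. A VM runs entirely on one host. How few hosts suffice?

Total = 120 + 120 + 115 + 105 + 100 + 90 + 90 + 85 + 50 + 35 + 25 + 20 + 20 + 20 = 995 GB.
Lower bound: ⌈995/160⌉ = 7 hosts.
Also, 8 VMs each exceed 80 GB, and no two of those can share a host, so at least 8 hosts are needed.
A packing using 8 hosts:
  host 1: 120 + 35 = 155
  host 2: 120 + 25 = 145
  host 3: 115 + 20 + 20 = 155
  host 4: 105 + 50 = 155
  host 5: 100 + 20 = 120
  host 6: 90 = 90
  host 7: 90 = 90
  host 8: 85 = 85
This matches the lower bound, so 8 is optimal.

8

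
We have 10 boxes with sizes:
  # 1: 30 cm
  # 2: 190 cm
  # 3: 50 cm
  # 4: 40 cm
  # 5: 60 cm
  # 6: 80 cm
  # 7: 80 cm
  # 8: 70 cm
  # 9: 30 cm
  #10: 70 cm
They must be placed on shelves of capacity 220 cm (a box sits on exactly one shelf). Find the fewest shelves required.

4

Total = 190 + 80 + 80 + 70 + 70 + 60 + 50 + 40 + 30 + 30 = 700 cm.
Lower bound: ⌈700/220⌉ = 4 shelves.
A packing using 4 shelves:
  shelf 1: 190 + 30 = 220
  shelf 2: 80 + 80 + 60 = 220
  shelf 3: 70 + 70 + 50 + 30 = 220
  shelf 4: 40 = 40
This matches the lower bound, so 4 is optimal.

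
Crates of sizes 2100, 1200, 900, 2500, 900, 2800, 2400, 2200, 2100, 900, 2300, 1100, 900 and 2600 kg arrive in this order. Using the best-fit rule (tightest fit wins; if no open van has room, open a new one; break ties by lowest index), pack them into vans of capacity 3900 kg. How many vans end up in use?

  2100 → van 1 (new)  [load 2100/3900]
  1200 → van 1  [load 3300/3900]
  900 → van 2 (new)  [load 900/3900]
  2500 → van 2  [load 3400/3900]
  900 → van 3 (new)  [load 900/3900]
  2800 → van 3  [load 3700/3900]
  2400 → van 4 (new)  [load 2400/3900]
  2200 → van 5 (new)  [load 2200/3900]
  2100 → van 6 (new)  [load 2100/3900]
  900 → van 4  [load 3300/3900]
  2300 → van 7 (new)  [load 2300/3900]
  1100 → van 7  [load 3400/3900]
  900 → van 5  [load 3100/3900]
  2600 → van 8 (new)  [load 2600/3900]
8 vans opened.

8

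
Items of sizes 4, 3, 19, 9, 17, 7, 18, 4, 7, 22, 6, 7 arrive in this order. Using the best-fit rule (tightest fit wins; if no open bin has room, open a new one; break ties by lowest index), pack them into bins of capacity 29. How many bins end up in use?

  4 → bin 1 (new)  [load 4/29]
  3 → bin 1  [load 7/29]
  19 → bin 1  [load 26/29]
  9 → bin 2 (new)  [load 9/29]
  17 → bin 2  [load 26/29]
  7 → bin 3 (new)  [load 7/29]
  18 → bin 3  [load 25/29]
  4 → bin 3  [load 29/29]
  7 → bin 4 (new)  [load 7/29]
  22 → bin 4  [load 29/29]
  6 → bin 5 (new)  [load 6/29]
  7 → bin 5  [load 13/29]
5 bins opened.

5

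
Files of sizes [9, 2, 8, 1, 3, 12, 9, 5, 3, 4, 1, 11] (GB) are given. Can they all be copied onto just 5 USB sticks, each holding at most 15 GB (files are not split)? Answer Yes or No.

Yes

A valid assignment using 5 USB sticks:
  USB stick 1: 12 + 3 = 15
  USB stick 2: 11 + 4 = 15
  USB stick 3: 9 + 5 + 1 = 15
  USB stick 4: 9 + 3 + 2 + 1 = 15
  USB stick 5: 8 = 8
Every load is within 15 GB, so 5 USB sticks suffice.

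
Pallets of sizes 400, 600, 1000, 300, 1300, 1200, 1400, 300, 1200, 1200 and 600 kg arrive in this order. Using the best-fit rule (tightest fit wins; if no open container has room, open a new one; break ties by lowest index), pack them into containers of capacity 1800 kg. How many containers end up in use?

  400 → container 1 (new)  [load 400/1800]
  600 → container 1  [load 1000/1800]
  1000 → container 2 (new)  [load 1000/1800]
  300 → container 1  [load 1300/1800]
  1300 → container 3 (new)  [load 1300/1800]
  1200 → container 4 (new)  [load 1200/1800]
  1400 → container 5 (new)  [load 1400/1800]
  300 → container 5  [load 1700/1800]
  1200 → container 6 (new)  [load 1200/1800]
  1200 → container 7 (new)  [load 1200/1800]
  600 → container 4  [load 1800/1800]
7 containers opened.

7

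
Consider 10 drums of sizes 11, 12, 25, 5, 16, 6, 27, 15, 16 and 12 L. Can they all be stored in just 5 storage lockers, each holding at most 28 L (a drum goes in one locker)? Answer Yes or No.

Total = 145 L; ⌈145/28⌉ = 6.
At least 6 storage lockers are required, but only 5 are allowed.

No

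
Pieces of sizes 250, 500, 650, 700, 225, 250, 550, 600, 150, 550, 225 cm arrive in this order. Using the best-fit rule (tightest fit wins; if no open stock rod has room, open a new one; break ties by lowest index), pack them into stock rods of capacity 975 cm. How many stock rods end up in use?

  250 → stock rod 1 (new)  [load 250/975]
  500 → stock rod 1  [load 750/975]
  650 → stock rod 2 (new)  [load 650/975]
  700 → stock rod 3 (new)  [load 700/975]
  225 → stock rod 1  [load 975/975]
  250 → stock rod 3  [load 950/975]
  550 → stock rod 4 (new)  [load 550/975]
  600 → stock rod 5 (new)  [load 600/975]
  150 → stock rod 2  [load 800/975]
  550 → stock rod 6 (new)  [load 550/975]
  225 → stock rod 5  [load 825/975]
6 stock rods opened.

6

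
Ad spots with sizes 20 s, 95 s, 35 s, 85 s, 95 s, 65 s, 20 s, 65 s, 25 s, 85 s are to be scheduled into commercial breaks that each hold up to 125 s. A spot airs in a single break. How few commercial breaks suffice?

6

Total = 95 + 95 + 85 + 85 + 65 + 65 + 35 + 25 + 20 + 20 = 590 s.
Lower bound: ⌈590/125⌉ = 5 commercial breaks.
Also, 6 ad spots each exceed 125/2 s, and no two of those can share a break, so at least 6 commercial breaks are needed.
A packing using 6 commercial breaks:
  break 1: 95 + 25 = 120
  break 2: 95 + 20 = 115
  break 3: 85 + 35 = 120
  break 4: 85 + 20 = 105
  break 5: 65 = 65
  break 6: 65 = 65
This matches the lower bound, so 6 is optimal.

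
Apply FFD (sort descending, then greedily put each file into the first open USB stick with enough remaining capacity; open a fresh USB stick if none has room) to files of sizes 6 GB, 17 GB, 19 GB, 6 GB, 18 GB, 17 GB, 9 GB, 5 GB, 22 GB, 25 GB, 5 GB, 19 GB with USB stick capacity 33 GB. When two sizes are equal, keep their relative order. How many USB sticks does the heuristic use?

7

Sorted descending: 25, 22, 19, 19, 18, 17, 17, 9, 6, 6, 5, 5.
  25 → USB stick 1 (new)  [load 25/33]
  22 → USB stick 2 (new)  [load 22/33]
  19 → USB stick 3 (new)  [load 19/33]
  19 → USB stick 4 (new)  [load 19/33]
  18 → USB stick 5 (new)  [load 18/33]
  17 → USB stick 6 (new)  [load 17/33]
  17 → USB stick 7 (new)  [load 17/33]
  9 → USB stick 2  [load 31/33]
  6 → USB stick 1  [load 31/33]
  6 → USB stick 3  [load 25/33]
  5 → USB stick 3  [load 30/33]
  5 → USB stick 4  [load 24/33]
7 USB sticks opened.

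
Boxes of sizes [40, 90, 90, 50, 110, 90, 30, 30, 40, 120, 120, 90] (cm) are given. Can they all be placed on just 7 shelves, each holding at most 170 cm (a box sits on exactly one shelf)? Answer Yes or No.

A valid assignment using 7 shelves:
  shelf 1: 120 + 50 = 170
  shelf 2: 120 + 40 = 160
  shelf 3: 110 + 40 = 150
  shelf 4: 90 + 30 + 30 = 150
  shelf 5: 90 = 90
  shelf 6: 90 = 90
  shelf 7: 90 = 90
Every load is within 170 cm, so 7 shelves suffice.

Yes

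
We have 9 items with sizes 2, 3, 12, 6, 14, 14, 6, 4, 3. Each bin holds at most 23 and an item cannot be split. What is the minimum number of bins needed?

3

Total = 14 + 14 + 12 + 6 + 6 + 4 + 3 + 3 + 2 = 64.
Lower bound: ⌈64/23⌉ = 3 bins.
A packing using 3 bins:
  bin 1: 14 + 6 + 3 = 23
  bin 2: 14 + 6 + 3 = 23
  bin 3: 12 + 4 + 2 = 18
This matches the lower bound, so 3 is optimal.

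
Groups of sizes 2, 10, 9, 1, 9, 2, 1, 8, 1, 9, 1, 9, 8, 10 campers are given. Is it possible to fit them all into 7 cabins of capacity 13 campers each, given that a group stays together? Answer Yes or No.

No

Total = 80 campers; ⌈80/13⌉ = 7.
8 groups each exceed half the capacity and cannot share a cabin, forcing at least 8 cabins.
At least 8 cabins are required, but only 7 are allowed.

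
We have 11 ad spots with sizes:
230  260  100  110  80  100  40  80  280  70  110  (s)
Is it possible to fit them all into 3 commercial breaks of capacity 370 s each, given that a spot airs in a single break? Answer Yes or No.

Total = 1460 s; ⌈1460/370⌉ = 4.
At least 4 commercial breaks are required, but only 3 are allowed.

No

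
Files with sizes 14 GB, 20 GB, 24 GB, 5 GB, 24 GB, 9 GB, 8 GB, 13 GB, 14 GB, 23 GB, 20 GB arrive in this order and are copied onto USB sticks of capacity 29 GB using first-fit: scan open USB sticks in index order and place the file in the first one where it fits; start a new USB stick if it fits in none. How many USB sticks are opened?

7

  14 → USB stick 1 (new)  [load 14/29]
  20 → USB stick 2 (new)  [load 20/29]
  24 → USB stick 3 (new)  [load 24/29]
  5 → USB stick 1  [load 19/29]
  24 → USB stick 4 (new)  [load 24/29]
  9 → USB stick 1  [load 28/29]
  8 → USB stick 2  [load 28/29]
  13 → USB stick 5 (new)  [load 13/29]
  14 → USB stick 5  [load 27/29]
  23 → USB stick 6 (new)  [load 23/29]
  20 → USB stick 7 (new)  [load 20/29]
7 USB sticks opened.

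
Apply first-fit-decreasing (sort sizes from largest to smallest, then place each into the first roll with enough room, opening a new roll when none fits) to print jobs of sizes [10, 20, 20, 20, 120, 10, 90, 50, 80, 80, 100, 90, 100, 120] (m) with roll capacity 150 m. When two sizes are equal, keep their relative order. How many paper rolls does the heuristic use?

Sorted descending: 120, 120, 100, 100, 90, 90, 80, 80, 50, 20, 20, 20, 10, 10.
  120 → roll 1 (new)  [load 120/150]
  120 → roll 2 (new)  [load 120/150]
  100 → roll 3 (new)  [load 100/150]
  100 → roll 4 (new)  [load 100/150]
  90 → roll 5 (new)  [load 90/150]
  90 → roll 6 (new)  [load 90/150]
  80 → roll 7 (new)  [load 80/150]
  80 → roll 8 (new)  [load 80/150]
  50 → roll 3  [load 150/150]
  20 → roll 1  [load 140/150]
  20 → roll 2  [load 140/150]
  20 → roll 4  [load 120/150]
  10 → roll 1  [load 150/150]
  10 → roll 2  [load 150/150]
8 paper rolls opened.

8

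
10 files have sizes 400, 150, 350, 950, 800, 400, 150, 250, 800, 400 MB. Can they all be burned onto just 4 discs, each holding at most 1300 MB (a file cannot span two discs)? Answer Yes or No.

Yes

A valid assignment using 4 discs:
  disc 1: 950 + 350 = 1300
  disc 2: 800 + 400 = 1200
  disc 3: 800 + 400 = 1200
  disc 4: 400 + 250 + 150 + 150 = 950
Every load is within 1300 MB, so 4 discs suffice.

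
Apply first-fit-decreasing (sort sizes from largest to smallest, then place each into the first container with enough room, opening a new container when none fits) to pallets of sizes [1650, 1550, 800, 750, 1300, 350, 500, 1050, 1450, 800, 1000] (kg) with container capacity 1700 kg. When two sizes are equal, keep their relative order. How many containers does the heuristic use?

8

Sorted descending: 1650, 1550, 1450, 1300, 1050, 1000, 800, 800, 750, 500, 350.
  1650 → container 1 (new)  [load 1650/1700]
  1550 → container 2 (new)  [load 1550/1700]
  1450 → container 3 (new)  [load 1450/1700]
  1300 → container 4 (new)  [load 1300/1700]
  1050 → container 5 (new)  [load 1050/1700]
  1000 → container 6 (new)  [load 1000/1700]
  800 → container 7 (new)  [load 800/1700]
  800 → container 7  [load 1600/1700]
  750 → container 8 (new)  [load 750/1700]
  500 → container 5  [load 1550/1700]
  350 → container 4  [load 1650/1700]
8 containers opened.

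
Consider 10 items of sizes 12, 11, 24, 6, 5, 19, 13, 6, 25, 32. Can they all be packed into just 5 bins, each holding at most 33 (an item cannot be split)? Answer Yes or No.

Yes

A valid assignment using 5 bins:
  bin 1: 32 = 32
  bin 2: 25 + 6 = 31
  bin 3: 24 + 6 = 30
  bin 4: 19 + 13 = 32
  bin 5: 12 + 11 + 5 = 28
Every load is within 33, so 5 bins suffice.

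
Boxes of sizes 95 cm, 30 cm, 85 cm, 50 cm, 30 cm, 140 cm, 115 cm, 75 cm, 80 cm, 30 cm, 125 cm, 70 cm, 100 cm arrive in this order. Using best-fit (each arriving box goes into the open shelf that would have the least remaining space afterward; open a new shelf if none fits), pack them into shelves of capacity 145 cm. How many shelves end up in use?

8

  95 → shelf 1 (new)  [load 95/145]
  30 → shelf 1  [load 125/145]
  85 → shelf 2 (new)  [load 85/145]
  50 → shelf 2  [load 135/145]
  30 → shelf 3 (new)  [load 30/145]
  140 → shelf 4 (new)  [load 140/145]
  115 → shelf 3  [load 145/145]
  75 → shelf 5 (new)  [load 75/145]
  80 → shelf 6 (new)  [load 80/145]
  30 → shelf 6  [load 110/145]
  125 → shelf 7 (new)  [load 125/145]
  70 → shelf 5  [load 145/145]
  100 → shelf 8 (new)  [load 100/145]
8 shelves opened.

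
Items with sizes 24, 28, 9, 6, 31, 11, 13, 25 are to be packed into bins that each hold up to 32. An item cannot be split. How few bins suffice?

Total = 31 + 28 + 25 + 24 + 13 + 11 + 9 + 6 = 147.
Lower bound: ⌈147/32⌉ = 5 bins.
A packing using 6 bins:
  bin 1: 31 = 31
  bin 2: 28 = 28
  bin 3: 25 + 6 = 31
  bin 4: 24 = 24
  bin 5: 13 + 11 = 24
  bin 6: 9 = 9
No arrangement into 5 bins stays within capacity, so 6 is optimal.

6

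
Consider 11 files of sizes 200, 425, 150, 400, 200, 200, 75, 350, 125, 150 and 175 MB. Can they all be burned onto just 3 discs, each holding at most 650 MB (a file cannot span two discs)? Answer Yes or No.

Total = 2450 MB; ⌈2450/650⌉ = 4.
At least 4 discs are required, but only 3 are allowed.

No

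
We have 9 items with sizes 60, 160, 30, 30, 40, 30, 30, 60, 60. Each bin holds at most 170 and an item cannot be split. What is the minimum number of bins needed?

Total = 160 + 60 + 60 + 60 + 40 + 30 + 30 + 30 + 30 = 500.
Lower bound: ⌈500/170⌉ = 3 bins.
A packing using 4 bins:
  bin 1: 160 = 160
  bin 2: 60 + 60 + 40 = 160
  bin 3: 60 + 30 + 30 + 30 = 150
  bin 4: 30 = 30
No arrangement into 3 bins stays within capacity, so 4 is optimal.

4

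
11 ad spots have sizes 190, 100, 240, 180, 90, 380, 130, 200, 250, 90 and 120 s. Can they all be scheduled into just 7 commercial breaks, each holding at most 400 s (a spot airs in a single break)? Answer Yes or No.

A valid assignment using 6 commercial breaks:
  break 1: 380 = 380
  break 2: 250 + 130 = 380
  break 3: 240 + 120 = 360
  break 4: 200 + 190 = 390
  break 5: 180 + 100 + 90 = 370
  break 6: 90 = 90
That uses only 6 ≤ 7, so 7 commercial breaks are enough.

Yes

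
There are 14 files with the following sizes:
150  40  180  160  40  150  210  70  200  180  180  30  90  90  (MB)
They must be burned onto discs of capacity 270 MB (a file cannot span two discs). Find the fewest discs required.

8

Total = 210 + 200 + 180 + 180 + 180 + 160 + 150 + 150 + 90 + 90 + 70 + 40 + 40 + 30 = 1770 MB.
Lower bound: ⌈1770/270⌉ = 7 discs.
Also, 8 files each exceed 135 MB, and no two of those can share a disc, so at least 8 discs are needed.
A packing using 8 discs:
  disc 1: 210 + 40 = 250
  disc 2: 200 + 70 = 270
  disc 3: 180 + 90 = 270
  disc 4: 180 + 90 = 270
  disc 5: 180 + 40 + 30 = 250
  disc 6: 160 = 160
  disc 7: 150 = 150
  disc 8: 150 = 150
This matches the lower bound, so 8 is optimal.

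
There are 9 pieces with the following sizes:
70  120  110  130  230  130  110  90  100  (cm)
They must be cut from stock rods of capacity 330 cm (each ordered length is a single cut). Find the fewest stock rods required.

4

Total = 230 + 130 + 130 + 120 + 110 + 110 + 100 + 90 + 70 = 1090 cm.
Lower bound: ⌈1090/330⌉ = 4 stock rods.
A packing using 4 stock rods:
  stock rod 1: 230 + 100 = 330
  stock rod 2: 130 + 130 + 70 = 330
  stock rod 3: 120 + 110 + 90 = 320
  stock rod 4: 110 = 110
This matches the lower bound, so 4 is optimal.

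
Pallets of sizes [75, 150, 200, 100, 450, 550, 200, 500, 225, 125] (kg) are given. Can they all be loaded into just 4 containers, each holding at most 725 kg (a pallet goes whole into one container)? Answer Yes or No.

Yes

A valid assignment using 4 containers:
  container 1: 550 + 150 = 700
  container 2: 500 + 225 = 725
  container 3: 450 + 200 + 75 = 725
  container 4: 200 + 125 + 100 = 425
Every load is within 725 kg, so 4 containers suffice.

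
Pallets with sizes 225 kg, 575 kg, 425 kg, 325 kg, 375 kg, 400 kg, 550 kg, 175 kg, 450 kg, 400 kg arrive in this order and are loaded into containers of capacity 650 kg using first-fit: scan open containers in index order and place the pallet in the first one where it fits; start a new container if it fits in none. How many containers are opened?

  225 → container 1 (new)  [load 225/650]
  575 → container 2 (new)  [load 575/650]
  425 → container 1  [load 650/650]
  325 → container 3 (new)  [load 325/650]
  375 → container 4 (new)  [load 375/650]
  400 → container 5 (new)  [load 400/650]
  550 → container 6 (new)  [load 550/650]
  175 → container 3  [load 500/650]
  450 → container 7 (new)  [load 450/650]
  400 → container 8 (new)  [load 400/650]
8 containers opened.

8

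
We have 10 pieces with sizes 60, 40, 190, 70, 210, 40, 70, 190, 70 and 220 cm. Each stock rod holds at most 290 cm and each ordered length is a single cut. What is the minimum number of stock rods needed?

5

Total = 220 + 210 + 190 + 190 + 70 + 70 + 70 + 60 + 40 + 40 = 1160 cm.
Lower bound: ⌈1160/290⌉ = 4 stock rods.
A packing using 5 stock rods:
  stock rod 1: 220 + 70 = 290
  stock rod 2: 210 + 70 = 280
  stock rod 3: 190 + 70 = 260
  stock rod 4: 190 + 60 + 40 = 290
  stock rod 5: 40 = 40
No arrangement into 4 stock rods stays within capacity, so 5 is optimal.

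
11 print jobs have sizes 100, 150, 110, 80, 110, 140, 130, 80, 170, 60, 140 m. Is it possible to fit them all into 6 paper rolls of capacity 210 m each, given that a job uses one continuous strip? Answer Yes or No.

No

Total = 1270 m; ⌈1270/210⌉ = 7.
At least 7 paper rolls are required, but only 6 are allowed.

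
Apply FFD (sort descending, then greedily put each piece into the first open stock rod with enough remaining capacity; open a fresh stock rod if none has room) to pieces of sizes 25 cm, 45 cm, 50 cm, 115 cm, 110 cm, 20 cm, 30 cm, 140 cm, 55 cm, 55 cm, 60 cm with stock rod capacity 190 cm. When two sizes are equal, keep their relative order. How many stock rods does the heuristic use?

Sorted descending: 140, 115, 110, 60, 55, 55, 50, 45, 30, 25, 20.
  140 → stock rod 1 (new)  [load 140/190]
  115 → stock rod 2 (new)  [load 115/190]
  110 → stock rod 3 (new)  [load 110/190]
  60 → stock rod 2  [load 175/190]
  55 → stock rod 3  [load 165/190]
  55 → stock rod 4 (new)  [load 55/190]
  50 → stock rod 1  [load 190/190]
  45 → stock rod 4  [load 100/190]
  30 → stock rod 4  [load 130/190]
  25 → stock rod 3  [load 190/190]
  20 → stock rod 4  [load 150/190]
4 stock rods opened.

4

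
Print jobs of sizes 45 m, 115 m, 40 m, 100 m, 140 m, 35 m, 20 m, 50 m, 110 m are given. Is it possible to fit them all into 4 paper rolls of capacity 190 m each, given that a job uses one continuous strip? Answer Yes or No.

Yes

A valid assignment using 4 paper rolls:
  roll 1: 140 + 50 = 190
  roll 2: 115 + 45 + 20 = 180
  roll 3: 110 + 40 + 35 = 185
  roll 4: 100 = 100
Every load is within 190 m, so 4 paper rolls suffice.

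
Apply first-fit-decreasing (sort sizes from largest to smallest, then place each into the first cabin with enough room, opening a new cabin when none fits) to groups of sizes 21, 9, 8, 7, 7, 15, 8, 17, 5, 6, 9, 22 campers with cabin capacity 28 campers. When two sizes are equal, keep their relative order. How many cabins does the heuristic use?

Sorted descending: 22, 21, 17, 15, 9, 9, 8, 8, 7, 7, 6, 5.
  22 → cabin 1 (new)  [load 22/28]
  21 → cabin 2 (new)  [load 21/28]
  17 → cabin 3 (new)  [load 17/28]
  15 → cabin 4 (new)  [load 15/28]
  9 → cabin 3  [load 26/28]
  9 → cabin 4  [load 24/28]
  8 → cabin 5 (new)  [load 8/28]
  8 → cabin 5  [load 16/28]
  7 → cabin 2  [load 28/28]
  7 → cabin 5  [load 23/28]
  6 → cabin 1  [load 28/28]
  5 → cabin 5  [load 28/28]
5 cabins opened.

5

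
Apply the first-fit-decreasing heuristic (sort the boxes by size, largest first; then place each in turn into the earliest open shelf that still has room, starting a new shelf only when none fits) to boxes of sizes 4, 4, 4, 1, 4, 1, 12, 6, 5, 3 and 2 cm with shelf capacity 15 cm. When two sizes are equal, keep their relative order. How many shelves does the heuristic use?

4

Sorted descending: 12, 6, 5, 4, 4, 4, 4, 3, 2, 1, 1.
  12 → shelf 1 (new)  [load 12/15]
  6 → shelf 2 (new)  [load 6/15]
  5 → shelf 2  [load 11/15]
  4 → shelf 2  [load 15/15]
  4 → shelf 3 (new)  [load 4/15]
  4 → shelf 3  [load 8/15]
  4 → shelf 3  [load 12/15]
  3 → shelf 1  [load 15/15]
  2 → shelf 3  [load 14/15]
  1 → shelf 3  [load 15/15]
  1 → shelf 4 (new)  [load 1/15]
4 shelves opened.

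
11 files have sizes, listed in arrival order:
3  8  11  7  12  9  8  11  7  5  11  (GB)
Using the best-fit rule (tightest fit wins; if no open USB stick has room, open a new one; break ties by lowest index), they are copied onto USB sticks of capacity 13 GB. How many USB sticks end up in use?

  3 → USB stick 1 (new)  [load 3/13]
  8 → USB stick 1  [load 11/13]
  11 → USB stick 2 (new)  [load 11/13]
  7 → USB stick 3 (new)  [load 7/13]
  12 → USB stick 4 (new)  [load 12/13]
  9 → USB stick 5 (new)  [load 9/13]
  8 → USB stick 6 (new)  [load 8/13]
  11 → USB stick 7 (new)  [load 11/13]
  7 → USB stick 8 (new)  [load 7/13]
  5 → USB stick 6  [load 13/13]
  11 → USB stick 9 (new)  [load 11/13]
9 USB sticks opened.

9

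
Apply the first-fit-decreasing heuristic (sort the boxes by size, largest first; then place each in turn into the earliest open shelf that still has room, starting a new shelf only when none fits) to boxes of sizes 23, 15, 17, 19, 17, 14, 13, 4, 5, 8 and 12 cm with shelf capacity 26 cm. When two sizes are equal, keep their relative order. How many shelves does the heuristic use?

7

Sorted descending: 23, 19, 17, 17, 15, 14, 13, 12, 8, 5, 4.
  23 → shelf 1 (new)  [load 23/26]
  19 → shelf 2 (new)  [load 19/26]
  17 → shelf 3 (new)  [load 17/26]
  17 → shelf 4 (new)  [load 17/26]
  15 → shelf 5 (new)  [load 15/26]
  14 → shelf 6 (new)  [load 14/26]
  13 → shelf 7 (new)  [load 13/26]
  12 → shelf 6  [load 26/26]
  8 → shelf 3  [load 25/26]
  5 → shelf 2  [load 24/26]
  4 → shelf 4  [load 21/26]
7 shelves opened.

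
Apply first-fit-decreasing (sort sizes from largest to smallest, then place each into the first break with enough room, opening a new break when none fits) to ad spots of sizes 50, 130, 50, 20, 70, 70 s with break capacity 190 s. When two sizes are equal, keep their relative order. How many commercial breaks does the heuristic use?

Sorted descending: 130, 70, 70, 50, 50, 20.
  130 → break 1 (new)  [load 130/190]
  70 → break 2 (new)  [load 70/190]
  70 → break 2  [load 140/190]
  50 → break 1  [load 180/190]
  50 → break 2  [load 190/190]
  20 → break 3 (new)  [load 20/190]
3 commercial breaks opened.

3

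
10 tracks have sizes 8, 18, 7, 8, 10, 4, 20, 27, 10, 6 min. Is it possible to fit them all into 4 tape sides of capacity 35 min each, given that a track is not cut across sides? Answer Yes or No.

A valid assignment using 4 tape sides:
  side 1: 27 + 8 = 35
  side 2: 20 + 10 + 4 = 34
  side 3: 18 + 10 + 7 = 35
  side 4: 8 + 6 = 14
Every load is within 35 min, so 4 tape sides suffice.

Yes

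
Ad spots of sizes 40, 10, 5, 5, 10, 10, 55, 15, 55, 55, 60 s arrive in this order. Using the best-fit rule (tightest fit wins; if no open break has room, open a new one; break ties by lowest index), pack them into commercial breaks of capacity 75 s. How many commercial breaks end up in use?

5

  40 → break 1 (new)  [load 40/75]
  10 → break 1  [load 50/75]
  5 → break 1  [load 55/75]
  5 → break 1  [load 60/75]
  10 → break 1  [load 70/75]
  10 → break 2 (new)  [load 10/75]
  55 → break 2  [load 65/75]
  15 → break 3 (new)  [load 15/75]
  55 → break 3  [load 70/75]
  55 → break 4 (new)  [load 55/75]
  60 → break 5 (new)  [load 60/75]
5 commercial breaks opened.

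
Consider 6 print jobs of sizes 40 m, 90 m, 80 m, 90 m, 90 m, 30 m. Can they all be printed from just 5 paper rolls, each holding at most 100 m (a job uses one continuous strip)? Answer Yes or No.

Yes

A valid assignment using 5 paper rolls:
  roll 1: 90 = 90
  roll 2: 90 = 90
  roll 3: 90 = 90
  roll 4: 80 = 80
  roll 5: 40 + 30 = 70
Every load is within 100 m, so 5 paper rolls suffice.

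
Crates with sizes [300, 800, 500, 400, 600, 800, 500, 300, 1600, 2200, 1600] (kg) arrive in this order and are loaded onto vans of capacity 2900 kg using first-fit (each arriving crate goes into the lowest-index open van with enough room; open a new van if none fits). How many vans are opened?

4

  300 → van 1 (new)  [load 300/2900]
  800 → van 1  [load 1100/2900]
  500 → van 1  [load 1600/2900]
  400 → van 1  [load 2000/2900]
  600 → van 1  [load 2600/2900]
  800 → van 2 (new)  [load 800/2900]
  500 → van 2  [load 1300/2900]
  300 → van 1  [load 2900/2900]
  1600 → van 2  [load 2900/2900]
  2200 → van 3 (new)  [load 2200/2900]
  1600 → van 4 (new)  [load 1600/2900]
4 vans opened.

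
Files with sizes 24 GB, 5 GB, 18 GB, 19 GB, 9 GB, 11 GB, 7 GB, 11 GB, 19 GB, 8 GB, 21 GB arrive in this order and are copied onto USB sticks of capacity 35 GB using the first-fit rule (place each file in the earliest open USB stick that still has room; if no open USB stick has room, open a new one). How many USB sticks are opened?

  24 → USB stick 1 (new)  [load 24/35]
  5 → USB stick 1  [load 29/35]
  18 → USB stick 2 (new)  [load 18/35]
  19 → USB stick 3 (new)  [load 19/35]
  9 → USB stick 2  [load 27/35]
  11 → USB stick 3  [load 30/35]
  7 → USB stick 2  [load 34/35]
  11 → USB stick 4 (new)  [load 11/35]
  19 → USB stick 4  [load 30/35]
  8 → USB stick 5 (new)  [load 8/35]
  21 → USB stick 5  [load 29/35]
5 USB sticks opened.

5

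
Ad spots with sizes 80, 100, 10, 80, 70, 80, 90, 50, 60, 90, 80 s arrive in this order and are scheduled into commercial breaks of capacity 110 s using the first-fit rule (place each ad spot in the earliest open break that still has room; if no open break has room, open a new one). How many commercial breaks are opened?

9

  80 → break 1 (new)  [load 80/110]
  100 → break 2 (new)  [load 100/110]
  10 → break 1  [load 90/110]
  80 → break 3 (new)  [load 80/110]
  70 → break 4 (new)  [load 70/110]
  80 → break 5 (new)  [load 80/110]
  90 → break 6 (new)  [load 90/110]
  50 → break 7 (new)  [load 50/110]
  60 → break 7  [load 110/110]
  90 → break 8 (new)  [load 90/110]
  80 → break 9 (new)  [load 80/110]
9 commercial breaks opened.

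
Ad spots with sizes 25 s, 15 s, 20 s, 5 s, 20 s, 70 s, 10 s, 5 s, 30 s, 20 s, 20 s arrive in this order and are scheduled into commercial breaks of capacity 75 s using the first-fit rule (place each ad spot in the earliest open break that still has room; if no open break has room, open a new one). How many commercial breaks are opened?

4

  25 → break 1 (new)  [load 25/75]
  15 → break 1  [load 40/75]
  20 → break 1  [load 60/75]
  5 → break 1  [load 65/75]
  20 → break 2 (new)  [load 20/75]
  70 → break 3 (new)  [load 70/75]
  10 → break 1  [load 75/75]
  5 → break 2  [load 25/75]
  30 → break 2  [load 55/75]
  20 → break 2  [load 75/75]
  20 → break 4 (new)  [load 20/75]
4 commercial breaks opened.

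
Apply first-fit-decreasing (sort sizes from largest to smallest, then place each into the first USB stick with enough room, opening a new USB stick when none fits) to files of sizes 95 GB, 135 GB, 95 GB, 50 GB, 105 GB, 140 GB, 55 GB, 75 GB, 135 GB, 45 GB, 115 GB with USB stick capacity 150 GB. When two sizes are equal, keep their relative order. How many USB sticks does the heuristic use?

Sorted descending: 140, 135, 135, 115, 105, 95, 95, 75, 55, 50, 45.
  140 → USB stick 1 (new)  [load 140/150]
  135 → USB stick 2 (new)  [load 135/150]
  135 → USB stick 3 (new)  [load 135/150]
  115 → USB stick 4 (new)  [load 115/150]
  105 → USB stick 5 (new)  [load 105/150]
  95 → USB stick 6 (new)  [load 95/150]
  95 → USB stick 7 (new)  [load 95/150]
  75 → USB stick 8 (new)  [load 75/150]
  55 → USB stick 6  [load 150/150]
  50 → USB stick 7  [load 145/150]
  45 → USB stick 5  [load 150/150]
8 USB sticks opened.

8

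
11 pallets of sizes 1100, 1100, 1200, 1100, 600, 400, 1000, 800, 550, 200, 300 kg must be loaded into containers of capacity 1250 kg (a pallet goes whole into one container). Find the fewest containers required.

8

Total = 1200 + 1100 + 1100 + 1100 + 1000 + 800 + 600 + 550 + 400 + 300 + 200 = 8350 kg.
Lower bound: ⌈8350/1250⌉ = 7 containers.
A packing using 8 containers:
  container 1: 1200 = 1200
  container 2: 1100 = 1100
  container 3: 1100 = 1100
  container 4: 1100 = 1100
  container 5: 1000 + 200 = 1200
  container 6: 800 + 400 = 1200
  container 7: 600 + 550 = 1150
  container 8: 300 = 300
No arrangement into 7 containers stays within capacity, so 8 is optimal.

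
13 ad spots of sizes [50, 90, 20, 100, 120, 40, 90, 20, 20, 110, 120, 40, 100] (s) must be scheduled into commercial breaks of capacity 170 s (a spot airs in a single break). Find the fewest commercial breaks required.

7

Total = 120 + 120 + 110 + 100 + 100 + 90 + 90 + 50 + 40 + 40 + 20 + 20 + 20 = 920 s.
Lower bound: ⌈920/170⌉ = 6 commercial breaks.
Also, 7 ad spots each exceed 85 s, and no two of those can share a break, so at least 7 commercial breaks are needed.
A packing using 7 commercial breaks:
  break 1: 120 + 50 = 170
  break 2: 120 + 40 = 160
  break 3: 110 + 40 + 20 = 170
  break 4: 100 + 20 + 20 = 140
  break 5: 100 = 100
  break 6: 90 = 90
  break 7: 90 = 90
This matches the lower bound, so 7 is optimal.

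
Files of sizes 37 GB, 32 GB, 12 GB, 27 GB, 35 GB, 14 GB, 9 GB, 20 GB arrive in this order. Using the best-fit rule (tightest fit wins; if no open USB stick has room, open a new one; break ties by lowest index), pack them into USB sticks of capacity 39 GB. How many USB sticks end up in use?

  37 → USB stick 1 (new)  [load 37/39]
  32 → USB stick 2 (new)  [load 32/39]
  12 → USB stick 3 (new)  [load 12/39]
  27 → USB stick 3  [load 39/39]
  35 → USB stick 4 (new)  [load 35/39]
  14 → USB stick 5 (new)  [load 14/39]
  9 → USB stick 5  [load 23/39]
  20 → USB stick 6 (new)  [load 20/39]
6 USB sticks opened.

6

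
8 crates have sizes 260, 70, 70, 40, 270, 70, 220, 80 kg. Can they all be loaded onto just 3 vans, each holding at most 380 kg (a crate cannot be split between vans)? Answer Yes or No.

A valid assignment using 3 vans:
  van 1: 270 + 80 = 350
  van 2: 260 + 70 + 40 = 370
  van 3: 220 + 70 + 70 = 360
Every load is within 380 kg, so 3 vans suffice.

Yes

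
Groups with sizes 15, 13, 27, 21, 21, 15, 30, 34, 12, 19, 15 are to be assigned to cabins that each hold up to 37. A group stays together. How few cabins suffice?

Total = 34 + 30 + 27 + 21 + 21 + 19 + 15 + 15 + 15 + 13 + 12 = 222.
Lower bound: ⌈222/37⌉ = 6 cabins.
A packing using 7 cabins:
  cabin 1: 34 = 34
  cabin 2: 30 = 30
  cabin 3: 27 = 27
  cabin 4: 21 + 15 = 36
  cabin 5: 21 + 15 = 36
  cabin 6: 19 + 15 = 34
  cabin 7: 13 + 12 = 25
No arrangement into 6 cabins stays within capacity, so 7 is optimal.

7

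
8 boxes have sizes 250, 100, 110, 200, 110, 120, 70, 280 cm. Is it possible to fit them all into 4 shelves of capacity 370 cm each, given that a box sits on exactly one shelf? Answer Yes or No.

A valid assignment using 4 shelves:
  shelf 1: 280 + 70 = 350
  shelf 2: 250 + 120 = 370
  shelf 3: 200 + 110 = 310
  shelf 4: 110 + 100 = 210
Every load is within 370 cm, so 4 shelves suffice.

Yes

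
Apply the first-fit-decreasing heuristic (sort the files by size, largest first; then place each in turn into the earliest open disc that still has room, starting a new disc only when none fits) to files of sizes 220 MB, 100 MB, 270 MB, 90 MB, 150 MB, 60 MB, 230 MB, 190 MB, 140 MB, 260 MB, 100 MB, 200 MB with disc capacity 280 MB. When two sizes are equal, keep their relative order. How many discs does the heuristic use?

Sorted descending: 270, 260, 230, 220, 200, 190, 150, 140, 100, 100, 90, 60.
  270 → disc 1 (new)  [load 270/280]
  260 → disc 2 (new)  [load 260/280]
  230 → disc 3 (new)  [load 230/280]
  220 → disc 4 (new)  [load 220/280]
  200 → disc 5 (new)  [load 200/280]
  190 → disc 6 (new)  [load 190/280]
  150 → disc 7 (new)  [load 150/280]
  140 → disc 8 (new)  [load 140/280]
  100 → disc 7  [load 250/280]
  100 → disc 8  [load 240/280]
  90 → disc 6  [load 280/280]
  60 → disc 4  [load 280/280]
8 discs opened.

8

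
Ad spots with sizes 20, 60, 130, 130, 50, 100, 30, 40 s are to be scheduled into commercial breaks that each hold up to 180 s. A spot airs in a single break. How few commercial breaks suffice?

4

Total = 130 + 130 + 100 + 60 + 50 + 40 + 30 + 20 = 560 s.
Lower bound: ⌈560/180⌉ = 4 commercial breaks.
A packing using 4 commercial breaks:
  break 1: 130 + 50 = 180
  break 2: 130 + 40 = 170
  break 3: 100 + 60 + 20 = 180
  break 4: 30 = 30
This matches the lower bound, so 4 is optimal.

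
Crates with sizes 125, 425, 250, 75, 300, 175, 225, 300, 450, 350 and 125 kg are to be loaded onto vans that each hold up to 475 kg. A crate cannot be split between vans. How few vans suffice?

Total = 450 + 425 + 350 + 300 + 300 + 250 + 225 + 175 + 125 + 125 + 75 = 2800 kg.
Lower bound: ⌈2800/475⌉ = 6 vans.
A packing using 7 vans:
  van 1: 450 = 450
  van 2: 425 = 425
  van 3: 350 + 125 = 475
  van 4: 300 + 175 = 475
  van 5: 300 + 125 = 425
  van 6: 250 + 225 = 475
  van 7: 75 = 75
No arrangement into 6 vans stays within capacity, so 7 is optimal.

7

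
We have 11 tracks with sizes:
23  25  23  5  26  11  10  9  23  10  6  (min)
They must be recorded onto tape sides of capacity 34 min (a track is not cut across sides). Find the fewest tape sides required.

6

Total = 26 + 25 + 23 + 23 + 23 + 11 + 10 + 10 + 9 + 6 + 5 = 171 min.
Lower bound: ⌈171/34⌉ = 6 tape sides.
A packing using 6 tape sides:
  side 1: 26 + 6 = 32
  side 2: 25 + 9 = 34
  side 3: 23 + 11 = 34
  side 4: 23 + 10 = 33
  side 5: 23 + 10 = 33
  side 6: 5 = 5
This matches the lower bound, so 6 is optimal.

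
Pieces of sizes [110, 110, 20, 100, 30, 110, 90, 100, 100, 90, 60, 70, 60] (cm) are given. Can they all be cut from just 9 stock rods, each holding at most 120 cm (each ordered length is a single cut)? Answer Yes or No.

Total = 1050 cm; ⌈1050/120⌉ = 9.
The bound of 9 does not rule out 9, but exhaustive search shows no assignment into 9 stock rods of capacity 120 cm exists — the minimum is 10.

No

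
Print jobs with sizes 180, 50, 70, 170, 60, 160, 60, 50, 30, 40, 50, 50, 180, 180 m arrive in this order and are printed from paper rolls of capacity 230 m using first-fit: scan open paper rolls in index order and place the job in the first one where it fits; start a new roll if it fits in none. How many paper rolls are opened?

7

  180 → roll 1 (new)  [load 180/230]
  50 → roll 1  [load 230/230]
  70 → roll 2 (new)  [load 70/230]
  170 → roll 3 (new)  [load 170/230]
  60 → roll 2  [load 130/230]
  160 → roll 4 (new)  [load 160/230]
  60 → roll 2  [load 190/230]
  50 → roll 3  [load 220/230]
  30 → roll 2  [load 220/230]
  40 → roll 4  [load 200/230]
  50 → roll 5 (new)  [load 50/230]
  50 → roll 5  [load 100/230]
  180 → roll 6 (new)  [load 180/230]
  180 → roll 7 (new)  [load 180/230]
7 paper rolls opened.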